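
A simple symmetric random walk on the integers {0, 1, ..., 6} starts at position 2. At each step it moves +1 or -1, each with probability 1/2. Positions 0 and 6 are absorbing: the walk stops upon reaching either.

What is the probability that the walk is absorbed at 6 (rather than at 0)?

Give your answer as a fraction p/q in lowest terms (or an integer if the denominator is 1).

Answer: 1/3

Derivation:
Symmetric walk (p = 1/2): the harmonic-function argument gives P(hit 6 before 0 | start at 2) = a/N.
P = 2/6 = 1/3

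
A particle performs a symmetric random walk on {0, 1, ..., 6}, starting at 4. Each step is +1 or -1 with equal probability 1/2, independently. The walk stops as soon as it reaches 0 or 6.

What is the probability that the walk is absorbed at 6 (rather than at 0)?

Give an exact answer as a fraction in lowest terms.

Answer: 2/3

Derivation:
Symmetric walk (p = 1/2): the harmonic-function argument gives P(hit 6 before 0 | start at 4) = a/N.
P = 4/6 = 2/3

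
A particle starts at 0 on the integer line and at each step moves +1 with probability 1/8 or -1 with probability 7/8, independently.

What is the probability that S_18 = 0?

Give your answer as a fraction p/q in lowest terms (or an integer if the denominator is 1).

To be at 0 after 18 steps: need exactly 9 steps of +1 and 9 of -1.
Number of such sequences: C(18,9) = 48620
Each has probability (1/8)^9 · (7/8)^9 = 40353607/18014398509481984
P = 48620 · 40353607/18014398509481984 = 490498093085/4503599627370496

Answer: 490498093085/4503599627370496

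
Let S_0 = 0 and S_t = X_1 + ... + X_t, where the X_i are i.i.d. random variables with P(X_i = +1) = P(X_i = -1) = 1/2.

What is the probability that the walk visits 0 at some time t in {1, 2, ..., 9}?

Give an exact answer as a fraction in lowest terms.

Count via complement. Let g(t,s) = #length-t paths at position s with S_1..S_t all ≠ 0.
g(t,s) = g(t-1,s-1) + g(t-1,s+1) for s ≠ 0; g(t,0) = 0.
t=0: g(0,0)=1
t=1: g(1,-1)=1 g(1,1)=1
t=2: g(2,-2)=1 g(2,2)=1
t=3: g(3,-3)=1 g(3,-1)=1 g(3,1)=1 g(3,3)=1
t=4: g(4,-4)=1 g(4,-2)=2 g(4,2)=2 g(4,4)=1
t=5: g(5,-5)=1 g(5,-3)=3 g(5,-1)=2 g(5,1)=2 g(5,3)=3 g(5,5)=1
t=6: g(6,-6)=1 g(6,-4)=4 g(6,-2)=5 g(6,2)=5 g(6,4)=4 g(6,6)=1
t=7: g(7,-7)=1 g(7,-5)=5 g(7,-3)=9 g(7,-1)=5 g(7,1)=5 g(7,3)=9 g(7,5)=5 g(7,7)=1
t=8: g(8,-8)=1 g(8,-6)=6 g(8,-4)=14 g(8,-2)=14 g(8,2)=14 g(8,4)=14 g(8,6)=6 g(8,8)=1
t=9: g(9,-9)=1 g(9,-7)=7 g(9,-5)=20 g(9,-3)=28 g(9,-1)=14 g(9,1)=14 g(9,3)=28 g(9,5)=20 g(9,7)=7 g(9,9)=1
Paths never hitting 0: Σ_s g(9,s) = 140
Paths hitting 0: 2^9 - 140 = 372
P = 372/512 = 93/128

Answer: 93/128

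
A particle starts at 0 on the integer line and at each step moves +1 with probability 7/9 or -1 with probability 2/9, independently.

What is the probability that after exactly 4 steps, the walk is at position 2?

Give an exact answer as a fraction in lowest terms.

Answer: 2744/6561

Derivation:
To reach position 2 after 4 steps: need 3 steps of +1 and 1 step of -1.
Number of such sequences: C(4,3) = 4
Each has probability (7/9)^3 · (2/9)^1 = 686/6561
P = 4 · 686/6561 = 2744/6561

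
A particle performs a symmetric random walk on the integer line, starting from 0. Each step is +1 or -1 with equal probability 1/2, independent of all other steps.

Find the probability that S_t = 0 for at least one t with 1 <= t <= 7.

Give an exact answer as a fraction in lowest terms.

Count via complement. Let g(t,s) = #length-t paths at position s with S_1..S_t all ≠ 0.
g(t,s) = g(t-1,s-1) + g(t-1,s+1) for s ≠ 0; g(t,0) = 0.
t=0: g(0,0)=1
t=1: g(1,-1)=1 g(1,1)=1
t=2: g(2,-2)=1 g(2,2)=1
t=3: g(3,-3)=1 g(3,-1)=1 g(3,1)=1 g(3,3)=1
t=4: g(4,-4)=1 g(4,-2)=2 g(4,2)=2 g(4,4)=1
t=5: g(5,-5)=1 g(5,-3)=3 g(5,-1)=2 g(5,1)=2 g(5,3)=3 g(5,5)=1
t=6: g(6,-6)=1 g(6,-4)=4 g(6,-2)=5 g(6,2)=5 g(6,4)=4 g(6,6)=1
t=7: g(7,-7)=1 g(7,-5)=5 g(7,-3)=9 g(7,-1)=5 g(7,1)=5 g(7,3)=9 g(7,5)=5 g(7,7)=1
Paths never hitting 0: Σ_s g(7,s) = 40
Paths hitting 0: 2^7 - 40 = 88
P = 88/128 = 11/16

Answer: 11/16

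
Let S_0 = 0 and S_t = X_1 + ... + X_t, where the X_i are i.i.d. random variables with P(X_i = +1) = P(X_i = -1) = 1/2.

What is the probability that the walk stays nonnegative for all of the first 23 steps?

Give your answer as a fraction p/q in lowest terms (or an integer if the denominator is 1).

Let f(t,s) = #length-t paths at position s with S_1..S_t all ≥ 0.
f(t,s) = f(t-1,s-1) + f(t-1,s+1) for s ≥ 0; f(t,s) = 0 for s < 0.
t=0: f(0,0)=1
t=1: f(1,1)=1
t=2: f(2,0)=1 f(2,2)=1
t=3: f(3,1)=2 f(3,3)=1
t=4: f(4,0)=2 f(4,2)=3 f(4,4)=1
t=5: f(5,1)=5 f(5,3)=4 f(5,5)=1
t=6: f(6,0)=5 f(6,2)=9 f(6,4)=5 f(6,6)=1
t=7: f(7,1)=14 f(7,3)=14 f(7,5)=6 f(7,7)=1
t=8: f(8,0)=14 f(8,2)=28 f(8,4)=20 f(8,6)=7 f(8,8)=1
t=9: f(9,1)=42 f(9,3)=48 f(9,5)=27 f(9,7)=8 f(9,9)=1
t=10: f(10,0)=42 f(10,2)=90 f(10,4)=75 f(10,6)=35 f(10,8)=9 f(10,10)=1
t=11: f(11,1)=132 f(11,3)=165 f(11,5)=110 f(11,7)=44 f(11,9)=10 f(11,11)=1
t=12: f(12,0)=132 f(12,2)=297 f(12,4)=275 f(12,6)=154 f(12,8)=54 f(12,10)=11 f(12,12)=1
t=13: f(13,1)=429 f(13,3)=572 f(13,5)=429 f(13,7)=208 f(13,9)=65 f(13,11)=12 f(13,13)=1
t=14: f(14,0)=429 f(14,2)=1001 f(14,4)=1001 f(14,6)=637 f(14,8)=273 f(14,10)=77 f(14,12)=13 f(14,14)=1
t=15: f(15,1)=1430 f(15,3)=2002 f(15,5)=1638 f(15,7)=910 f(15,9)=350 f(15,11)=90 f(15,13)=14 f(15,15)=1
t=16: f(16,0)=1430 f(16,2)=3432 f(16,4)=3640 f(16,6)=2548 f(16,8)=1260 f(16,10)=440 f(16,12)=104 f(16,14)=15 f(16,16)=1
t=17: f(17,1)=4862 f(17,3)=7072 f(17,5)=6188 f(17,7)=3808 f(17,9)=1700 f(17,11)=544 f(17,13)=119 f(17,15)=16 f(17,17)=1
t=18: f(18,0)=4862 f(18,2)=11934 f(18,4)=13260 f(18,6)=9996 f(18,8)=5508 f(18,10)=2244 f(18,12)=663 f(18,14)=135 f(18,16)=17 f(18,18)=1
t=19: f(19,1)=16796 f(19,3)=25194 f(19,5)=23256 f(19,7)=15504 f(19,9)=7752 f(19,11)=2907 f(19,13)=798 f(19,15)=152 f(19,17)=18 f(19,19)=1
t=20: f(20,0)=16796 f(20,2)=41990 f(20,4)=48450 f(20,6)=38760 f(20,8)=23256 f(20,10)=10659 f(20,12)=3705 f(20,14)=950 f(20,16)=170 f(20,18)=19 f(20,20)=1
t=21: f(21,1)=58786 f(21,3)=90440 f(21,5)=87210 f(21,7)=62016 f(21,9)=33915 f(21,11)=14364 f(21,13)=4655 f(21,15)=1120 f(21,17)=189 f(21,19)=20 f(21,21)=1
t=22: f(22,0)=58786 f(22,2)=149226 f(22,4)=177650 f(22,6)=149226 f(22,8)=95931 f(22,10)=48279 f(22,12)=19019 f(22,14)=5775 f(22,16)=1309 f(22,18)=209 f(22,20)=21 f(22,22)=1
t=23: f(23,1)=208012 f(23,3)=326876 f(23,5)=326876 f(23,7)=245157 f(23,9)=144210 f(23,11)=67298 f(23,13)=24794 f(23,15)=7084 f(23,17)=1518 f(23,19)=230 f(23,21)=22 f(23,23)=1
Σ_s f(23,s) = 1352078
P = 1352078/8388608 = 676039/4194304

Answer: 676039/4194304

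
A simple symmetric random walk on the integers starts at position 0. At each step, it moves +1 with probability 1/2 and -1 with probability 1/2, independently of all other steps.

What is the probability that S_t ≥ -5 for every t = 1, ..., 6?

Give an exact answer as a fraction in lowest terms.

Answer: 63/64

Derivation:
Let f(t,s) = #length-t paths at position s with S_1..S_t all ≥ -5.
f(t,s) = f(t-1,s-1) + f(t-1,s+1) for s ≥ -5; f(t,s) = 0 for s < -5.
t=0: f(0,0)=1
t=1: f(1,-1)=1 f(1,1)=1
t=2: f(2,-2)=1 f(2,0)=2 f(2,2)=1
t=3: f(3,-3)=1 f(3,-1)=3 f(3,1)=3 f(3,3)=1
t=4: f(4,-4)=1 f(4,-2)=4 f(4,0)=6 f(4,2)=4 f(4,4)=1
t=5: f(5,-5)=1 f(5,-3)=5 f(5,-1)=10 f(5,1)=10 f(5,3)=5 f(5,5)=1
t=6: f(6,-4)=6 f(6,-2)=15 f(6,0)=20 f(6,2)=15 f(6,4)=6 f(6,6)=1
Σ_s f(6,s) = 63
P = 63/64 = 63/64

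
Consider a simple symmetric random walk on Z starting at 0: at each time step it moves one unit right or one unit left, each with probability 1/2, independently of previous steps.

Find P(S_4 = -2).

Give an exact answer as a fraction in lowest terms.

Answer: 1/4

Derivation:
To reach position -2 after 4 steps: need 1 step of +1 and 3 of -1.
Favorable paths: C(4,1) = 4
Total paths: 2^4 = 16
P = 4/16 = 1/4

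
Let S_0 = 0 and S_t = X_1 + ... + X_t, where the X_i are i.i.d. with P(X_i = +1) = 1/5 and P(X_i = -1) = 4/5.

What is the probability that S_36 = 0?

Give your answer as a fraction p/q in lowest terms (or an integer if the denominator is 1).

Answer: 24945541964976095232/582076609134674072265625

Derivation:
To be at 0 after 36 steps: need exactly 18 steps of +1 and 18 of -1.
Number of such sequences: C(36,18) = 9075135300
Each has probability (1/5)^18 · (4/5)^18 = 68719476736/14551915228366851806640625
P = 9075135300 · 68719476736/14551915228366851806640625 = 24945541964976095232/582076609134674072265625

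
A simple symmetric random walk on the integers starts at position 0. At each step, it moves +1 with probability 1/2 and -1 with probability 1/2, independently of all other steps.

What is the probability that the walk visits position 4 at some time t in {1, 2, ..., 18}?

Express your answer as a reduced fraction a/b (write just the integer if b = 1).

Answer: 11773/32768

Derivation:
Count via complement. Let g(t,s) = #length-t paths at position s with S_1..S_t all ≠ 4.
g(t,s) = g(t-1,s-1) + g(t-1,s+1) for s ≠ 4; g(t,4) = 0.
t=0: g(0,0)=1
t=1: g(1,-1)=1 g(1,1)=1
t=2: g(2,-2)=1 g(2,0)=2 g(2,2)=1
t=3: g(3,-3)=1 g(3,-1)=3 g(3,1)=3 g(3,3)=1
t=4: g(4,-4)=1 g(4,-2)=4 g(4,0)=6 g(4,2)=4
t=5: g(5,-5)=1 g(5,-3)=5 g(5,-1)=10 g(5,1)=10 g(5,3)=4
t=6: g(6,-6)=1 g(6,-4)=6 g(6,-2)=15 g(6,0)=20 g(6,2)=14
t=7: g(7,-7)=1 g(7,-5)=7 g(7,-3)=21 g(7,-1)=35 g(7,1)=34 g(7,3)=14
t=8: g(8,-8)=1 g(8,-6)=8 g(8,-4)=28 g(8,-2)=56 g(8,0)=69 g(8,2)=48
t=9: g(9,-9)=1 g(9,-7)=9 g(9,-5)=36 g(9,-3)=84 g(9,-1)=125 g(9,1)=117 g(9,3)=48
t=10: g(10,-10)=1 g(10,-8)=10 g(10,-6)=45 g(10,-4)=120 g(10,-2)=209 g(10,0)=242 g(10,2)=165
t=11: g(11,-11)=1 g(11,-9)=11 g(11,-7)=55 g(11,-5)=165 g(11,-3)=329 g(11,-1)=451 g(11,1)=407 g(11,3)=165
t=12: g(12,-12)=1 g(12,-10)=12 g(12,-8)=66 g(12,-6)=220 g(12,-4)=494 g(12,-2)=780 g(12,0)=858 g(12,2)=572
t=13: g(13,-13)=1 g(13,-11)=13 g(13,-9)=78 g(13,-7)=286 g(13,-5)=714 g(13,-3)=1274 g(13,-1)=1638 g(13,1)=1430 g(13,3)=572
t=14: g(14,-14)=1 g(14,-12)=14 g(14,-10)=91 g(14,-8)=364 g(14,-6)=1000 g(14,-4)=1988 g(14,-2)=2912 g(14,0)=3068 g(14,2)=2002
t=15: g(15,-15)=1 g(15,-13)=15 g(15,-11)=105 g(15,-9)=455 g(15,-7)=1364 g(15,-5)=2988 g(15,-3)=4900 g(15,-1)=5980 g(15,1)=5070 g(15,3)=2002
t=16: g(16,-16)=1 g(16,-14)=16 g(16,-12)=120 g(16,-10)=560 g(16,-8)=1819 g(16,-6)=4352 g(16,-4)=7888 g(16,-2)=10880 g(16,0)=11050 g(16,2)=7072
t=17: g(17,-17)=1 g(17,-15)=17 g(17,-13)=136 g(17,-11)=680 g(17,-9)=2379 g(17,-7)=6171 g(17,-5)=12240 g(17,-3)=18768 g(17,-1)=21930 g(17,1)=18122 g(17,3)=7072
t=18: g(18,-18)=1 g(18,-16)=18 g(18,-14)=153 g(18,-12)=816 g(18,-10)=3059 g(18,-8)=8550 g(18,-6)=18411 g(18,-4)=31008 g(18,-2)=40698 g(18,0)=40052 g(18,2)=25194
Paths never hitting 4: Σ_s g(18,s) = 167960
Paths hitting 4: 2^18 - 167960 = 94184
P = 94184/262144 = 11773/32768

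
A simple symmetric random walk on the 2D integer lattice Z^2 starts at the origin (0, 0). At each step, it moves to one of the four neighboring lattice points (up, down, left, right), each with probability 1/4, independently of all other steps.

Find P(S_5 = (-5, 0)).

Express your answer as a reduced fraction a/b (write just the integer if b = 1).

Answer: 1/1024

Derivation:
Let h be the number of horizontal steps (so 5-h are vertical). To end at (-5,0) need (h-5)/2 right-steps and ((5-h)+0)/2 up-steps.
Sum over h with 5 ≤ h ≤ 5, h ≡ 1 (mod 2), 5-h ≡ 0 (mod 2):
h=5: C(5,5)·C(5,0)·C(0,0) = 1·1·1 = 1
Total favorable: 1
Total paths: 4^5 = 1024
P = 1/1024 = 1/1024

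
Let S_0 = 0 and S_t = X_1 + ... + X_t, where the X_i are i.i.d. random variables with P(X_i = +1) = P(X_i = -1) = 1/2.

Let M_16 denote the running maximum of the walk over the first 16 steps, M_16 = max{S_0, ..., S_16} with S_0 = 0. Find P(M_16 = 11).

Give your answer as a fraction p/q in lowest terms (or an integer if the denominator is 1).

Answer: 15/8192

Derivation:
Let M_16 = max(S_0,...,S_16). Use the reflection principle: for j ≥ 1, #{paths with M_16 ≥ j} = #{S_16 ≥ j} + #{S_16 ≥ j+1}.
By reflection, #{M_16 ≥ 11} = #{S_16 ≥ 11} + #{S_16 ≥ 12} = 137 + 137 = 274.
#{M_16 ≥ 12} = #{S_16 ≥ 12} + #{S_16 ≥ 13} = 137 + 17 = 154.
#{M_16 = 11} = 274 - 154 = 120.
P(M_16 = 11) = 120/65536 = 15/8192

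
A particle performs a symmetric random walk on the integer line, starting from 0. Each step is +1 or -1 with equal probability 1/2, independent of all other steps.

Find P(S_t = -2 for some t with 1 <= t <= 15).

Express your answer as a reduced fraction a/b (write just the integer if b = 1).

Count via complement. Let g(t,s) = #length-t paths at position s with S_1..S_t all ≠ -2.
g(t,s) = g(t-1,s-1) + g(t-1,s+1) for s ≠ -2; g(t,-2) = 0.
t=0: g(0,0)=1
t=1: g(1,-1)=1 g(1,1)=1
t=2: g(2,0)=2 g(2,2)=1
t=3: g(3,-1)=2 g(3,1)=3 g(3,3)=1
t=4: g(4,0)=5 g(4,2)=4 g(4,4)=1
t=5: g(5,-1)=5 g(5,1)=9 g(5,3)=5 g(5,5)=1
t=6: g(6,0)=14 g(6,2)=14 g(6,4)=6 g(6,6)=1
t=7: g(7,-1)=14 g(7,1)=28 g(7,3)=20 g(7,5)=7 g(7,7)=1
t=8: g(8,0)=42 g(8,2)=48 g(8,4)=27 g(8,6)=8 g(8,8)=1
t=9: g(9,-1)=42 g(9,1)=90 g(9,3)=75 g(9,5)=35 g(9,7)=9 g(9,9)=1
t=10: g(10,0)=132 g(10,2)=165 g(10,4)=110 g(10,6)=44 g(10,8)=10 g(10,10)=1
t=11: g(11,-1)=132 g(11,1)=297 g(11,3)=275 g(11,5)=154 g(11,7)=54 g(11,9)=11 g(11,11)=1
t=12: g(12,0)=429 g(12,2)=572 g(12,4)=429 g(12,6)=208 g(12,8)=65 g(12,10)=12 g(12,12)=1
t=13: g(13,-1)=429 g(13,1)=1001 g(13,3)=1001 g(13,5)=637 g(13,7)=273 g(13,9)=77 g(13,11)=13 g(13,13)=1
t=14: g(14,0)=1430 g(14,2)=2002 g(14,4)=1638 g(14,6)=910 g(14,8)=350 g(14,10)=90 g(14,12)=14 g(14,14)=1
t=15: g(15,-1)=1430 g(15,1)=3432 g(15,3)=3640 g(15,5)=2548 g(15,7)=1260 g(15,9)=440 g(15,11)=104 g(15,13)=15 g(15,15)=1
Paths never hitting -2: Σ_s g(15,s) = 12870
Paths hitting -2: 2^15 - 12870 = 19898
P = 19898/32768 = 9949/16384

Answer: 9949/16384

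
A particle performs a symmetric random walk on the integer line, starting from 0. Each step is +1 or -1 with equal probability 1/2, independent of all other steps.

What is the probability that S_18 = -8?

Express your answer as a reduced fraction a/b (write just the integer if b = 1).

To reach position -8 after 18 steps: need 5 steps of +1 and 13 of -1.
Favorable paths: C(18,5) = 8568
Total paths: 2^18 = 262144
P = 8568/262144 = 1071/32768

Answer: 1071/32768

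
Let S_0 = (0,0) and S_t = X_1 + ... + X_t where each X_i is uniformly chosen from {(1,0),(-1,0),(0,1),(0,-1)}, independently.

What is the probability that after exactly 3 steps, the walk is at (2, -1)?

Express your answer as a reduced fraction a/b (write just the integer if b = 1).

Answer: 3/64

Derivation:
Let h be the number of horizontal steps (so 3-h are vertical). To end at (2,-1) need (h+2)/2 right-steps and ((3-h)-1)/2 up-steps.
Sum over h with 2 ≤ h ≤ 2, h ≡ 0 (mod 2), 3-h ≡ 1 (mod 2):
h=2: C(3,2)·C(2,2)·C(1,0) = 3·1·1 = 3
Total favorable: 3
Total paths: 4^3 = 64
P = 3/64 = 3/64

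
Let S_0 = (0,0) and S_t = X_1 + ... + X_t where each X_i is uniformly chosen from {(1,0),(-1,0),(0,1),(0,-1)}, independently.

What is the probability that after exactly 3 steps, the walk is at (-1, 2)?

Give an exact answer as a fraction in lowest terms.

Answer: 3/64

Derivation:
Let h be the number of horizontal steps (so 3-h are vertical). To end at (-1,2) need (h-1)/2 right-steps and ((3-h)+2)/2 up-steps.
Sum over h with 1 ≤ h ≤ 1, h ≡ 1 (mod 2), 3-h ≡ 0 (mod 2):
h=1: C(3,1)·C(1,0)·C(2,2) = 3·1·1 = 3
Total favorable: 3
Total paths: 4^3 = 64
P = 3/64 = 3/64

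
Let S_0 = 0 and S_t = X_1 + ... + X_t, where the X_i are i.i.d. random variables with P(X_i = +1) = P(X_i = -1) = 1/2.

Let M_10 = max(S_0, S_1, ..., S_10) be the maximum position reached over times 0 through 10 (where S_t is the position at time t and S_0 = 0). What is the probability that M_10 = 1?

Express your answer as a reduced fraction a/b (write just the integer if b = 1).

Let M_10 = max(S_0,...,S_10). Use the reflection principle: for j ≥ 1, #{paths with M_10 ≥ j} = #{S_10 ≥ j} + #{S_10 ≥ j+1}.
By reflection, #{M_10 ≥ 1} = #{S_10 ≥ 1} + #{S_10 ≥ 2} = 386 + 386 = 772.
#{M_10 ≥ 2} = #{S_10 ≥ 2} + #{S_10 ≥ 3} = 386 + 176 = 562.
#{M_10 = 1} = 772 - 562 = 210.
P(M_10 = 1) = 210/1024 = 105/512

Answer: 105/512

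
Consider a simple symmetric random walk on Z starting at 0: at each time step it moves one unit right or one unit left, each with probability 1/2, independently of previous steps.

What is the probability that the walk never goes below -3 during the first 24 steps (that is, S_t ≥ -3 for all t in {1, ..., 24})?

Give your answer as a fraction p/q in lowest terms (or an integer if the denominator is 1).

Answer: 2414425/4194304

Derivation:
Let f(t,s) = #length-t paths at position s with S_1..S_t all ≥ -3.
f(t,s) = f(t-1,s-1) + f(t-1,s+1) for s ≥ -3; f(t,s) = 0 for s < -3.
t=0: f(0,0)=1
t=1: f(1,-1)=1 f(1,1)=1
t=2: f(2,-2)=1 f(2,0)=2 f(2,2)=1
t=3: f(3,-3)=1 f(3,-1)=3 f(3,1)=3 f(3,3)=1
t=4: f(4,-2)=4 f(4,0)=6 f(4,2)=4 f(4,4)=1
t=5: f(5,-3)=4 f(5,-1)=10 f(5,1)=10 f(5,3)=5 f(5,5)=1
t=6: f(6,-2)=14 f(6,0)=20 f(6,2)=15 f(6,4)=6 f(6,6)=1
t=7: f(7,-3)=14 f(7,-1)=34 f(7,1)=35 f(7,3)=21 f(7,5)=7 f(7,7)=1
t=8: f(8,-2)=48 f(8,0)=69 f(8,2)=56 f(8,4)=28 f(8,6)=8 f(8,8)=1
t=9: f(9,-3)=48 f(9,-1)=117 f(9,1)=125 f(9,3)=84 f(9,5)=36 f(9,7)=9 f(9,9)=1
t=10: f(10,-2)=165 f(10,0)=242 f(10,2)=209 f(10,4)=120 f(10,6)=45 f(10,8)=10 f(10,10)=1
t=11: f(11,-3)=165 f(11,-1)=407 f(11,1)=451 f(11,3)=329 f(11,5)=165 f(11,7)=55 f(11,9)=11 f(11,11)=1
t=12: f(12,-2)=572 f(12,0)=858 f(12,2)=780 f(12,4)=494 f(12,6)=220 f(12,8)=66 f(12,10)=12 f(12,12)=1
t=13: f(13,-3)=572 f(13,-1)=1430 f(13,1)=1638 f(13,3)=1274 f(13,5)=714 f(13,7)=286 f(13,9)=78 f(13,11)=13 f(13,13)=1
t=14: f(14,-2)=2002 f(14,0)=3068 f(14,2)=2912 f(14,4)=1988 f(14,6)=1000 f(14,8)=364 f(14,10)=91 f(14,12)=14 f(14,14)=1
t=15: f(15,-3)=2002 f(15,-1)=5070 f(15,1)=5980 f(15,3)=4900 f(15,5)=2988 f(15,7)=1364 f(15,9)=455 f(15,11)=105 f(15,13)=15 f(15,15)=1
t=16: f(16,-2)=7072 f(16,0)=11050 f(16,2)=10880 f(16,4)=7888 f(16,6)=4352 f(16,8)=1819 f(16,10)=560 f(16,12)=120 f(16,14)=16 f(16,16)=1
t=17: f(17,-3)=7072 f(17,-1)=18122 f(17,1)=21930 f(17,3)=18768 f(17,5)=12240 f(17,7)=6171 f(17,9)=2379 f(17,11)=680 f(17,13)=136 f(17,15)=17 f(17,17)=1
t=18: f(18,-2)=25194 f(18,0)=40052 f(18,2)=40698 f(18,4)=31008 f(18,6)=18411 f(18,8)=8550 f(18,10)=3059 f(18,12)=816 f(18,14)=153 f(18,16)=18 f(18,18)=1
t=19: f(19,-3)=25194 f(19,-1)=65246 f(19,1)=80750 f(19,3)=71706 f(19,5)=49419 f(19,7)=26961 f(19,9)=11609 f(19,11)=3875 f(19,13)=969 f(19,15)=171 f(19,17)=19 f(19,19)=1
t=20: f(20,-2)=90440 f(20,0)=145996 f(20,2)=152456 f(20,4)=121125 f(20,6)=76380 f(20,8)=38570 f(20,10)=15484 f(20,12)=4844 f(20,14)=1140 f(20,16)=190 f(20,18)=20 f(20,20)=1
t=21: f(21,-3)=90440 f(21,-1)=236436 f(21,1)=298452 f(21,3)=273581 f(21,5)=197505 f(21,7)=114950 f(21,9)=54054 f(21,11)=20328 f(21,13)=5984 f(21,15)=1330 f(21,17)=210 f(21,19)=21 f(21,21)=1
t=22: f(22,-2)=326876 f(22,0)=534888 f(22,2)=572033 f(22,4)=471086 f(22,6)=312455 f(22,8)=169004 f(22,10)=74382 f(22,12)=26312 f(22,14)=7314 f(22,16)=1540 f(22,18)=231 f(22,20)=22 f(22,22)=1
t=23: f(23,-3)=326876 f(23,-1)=861764 f(23,1)=1106921 f(23,3)=1043119 f(23,5)=783541 f(23,7)=481459 f(23,9)=243386 f(23,11)=100694 f(23,13)=33626 f(23,15)=8854 f(23,17)=1771 f(23,19)=253 f(23,21)=23 f(23,23)=1
t=24: f(24,-2)=1188640 f(24,0)=1968685 f(24,2)=2150040 f(24,4)=1826660 f(24,6)=1265000 f(24,8)=724845 f(24,10)=344080 f(24,12)=134320 f(24,14)=42480 f(24,16)=10625 f(24,18)=2024 f(24,20)=276 f(24,22)=24 f(24,24)=1
Σ_s f(24,s) = 9657700
P = 9657700/16777216 = 2414425/4194304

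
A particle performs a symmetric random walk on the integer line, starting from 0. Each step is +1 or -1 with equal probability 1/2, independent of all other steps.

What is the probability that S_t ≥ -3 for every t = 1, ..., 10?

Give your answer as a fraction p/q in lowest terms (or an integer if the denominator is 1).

Answer: 99/128

Derivation:
Let f(t,s) = #length-t paths at position s with S_1..S_t all ≥ -3.
f(t,s) = f(t-1,s-1) + f(t-1,s+1) for s ≥ -3; f(t,s) = 0 for s < -3.
t=0: f(0,0)=1
t=1: f(1,-1)=1 f(1,1)=1
t=2: f(2,-2)=1 f(2,0)=2 f(2,2)=1
t=3: f(3,-3)=1 f(3,-1)=3 f(3,1)=3 f(3,3)=1
t=4: f(4,-2)=4 f(4,0)=6 f(4,2)=4 f(4,4)=1
t=5: f(5,-3)=4 f(5,-1)=10 f(5,1)=10 f(5,3)=5 f(5,5)=1
t=6: f(6,-2)=14 f(6,0)=20 f(6,2)=15 f(6,4)=6 f(6,6)=1
t=7: f(7,-3)=14 f(7,-1)=34 f(7,1)=35 f(7,3)=21 f(7,5)=7 f(7,7)=1
t=8: f(8,-2)=48 f(8,0)=69 f(8,2)=56 f(8,4)=28 f(8,6)=8 f(8,8)=1
t=9: f(9,-3)=48 f(9,-1)=117 f(9,1)=125 f(9,3)=84 f(9,5)=36 f(9,7)=9 f(9,9)=1
t=10: f(10,-2)=165 f(10,0)=242 f(10,2)=209 f(10,4)=120 f(10,6)=45 f(10,8)=10 f(10,10)=1
Σ_s f(10,s) = 792
P = 792/1024 = 99/128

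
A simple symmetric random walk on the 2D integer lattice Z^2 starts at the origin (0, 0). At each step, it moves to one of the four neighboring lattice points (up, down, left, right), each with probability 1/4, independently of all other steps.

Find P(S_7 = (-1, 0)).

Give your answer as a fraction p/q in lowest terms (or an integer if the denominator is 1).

Let h be the number of horizontal steps (so 7-h are vertical). To end at (-1,0) need (h-1)/2 right-steps and ((7-h)+0)/2 up-steps.
Sum over h with 1 ≤ h ≤ 7, h ≡ 1 (mod 2), 7-h ≡ 0 (mod 2):
h=1: C(7,1)·C(1,0)·C(6,3) = 7·1·20 = 140
h=3: C(7,3)·C(3,1)·C(4,2) = 35·3·6 = 630
h=5: C(7,5)·C(5,2)·C(2,1) = 21·10·2 = 420
h=7: C(7,7)·C(7,3)·C(0,0) = 1·35·1 = 35
Total favorable: 1225
Total paths: 4^7 = 16384
P = 1225/16384 = 1225/16384

Answer: 1225/16384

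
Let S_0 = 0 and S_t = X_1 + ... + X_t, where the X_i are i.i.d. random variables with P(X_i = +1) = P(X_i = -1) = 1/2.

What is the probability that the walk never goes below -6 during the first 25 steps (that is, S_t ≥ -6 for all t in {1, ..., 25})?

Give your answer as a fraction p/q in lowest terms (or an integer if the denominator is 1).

Answer: 27895895/33554432

Derivation:
Let f(t,s) = #length-t paths at position s with S_1..S_t all ≥ -6.
f(t,s) = f(t-1,s-1) + f(t-1,s+1) for s ≥ -6; f(t,s) = 0 for s < -6.
t=0: f(0,0)=1
t=1: f(1,-1)=1 f(1,1)=1
t=2: f(2,-2)=1 f(2,0)=2 f(2,2)=1
t=3: f(3,-3)=1 f(3,-1)=3 f(3,1)=3 f(3,3)=1
t=4: f(4,-4)=1 f(4,-2)=4 f(4,0)=6 f(4,2)=4 f(4,4)=1
t=5: f(5,-5)=1 f(5,-3)=5 f(5,-1)=10 f(5,1)=10 f(5,3)=5 f(5,5)=1
t=6: f(6,-6)=1 f(6,-4)=6 f(6,-2)=15 f(6,0)=20 f(6,2)=15 f(6,4)=6 f(6,6)=1
t=7: f(7,-5)=7 f(7,-3)=21 f(7,-1)=35 f(7,1)=35 f(7,3)=21 f(7,5)=7 f(7,7)=1
t=8: f(8,-6)=7 f(8,-4)=28 f(8,-2)=56 f(8,0)=70 f(8,2)=56 f(8,4)=28 f(8,6)=8 f(8,8)=1
t=9: f(9,-5)=35 f(9,-3)=84 f(9,-1)=126 f(9,1)=126 f(9,3)=84 f(9,5)=36 f(9,7)=9 f(9,9)=1
t=10: f(10,-6)=35 f(10,-4)=119 f(10,-2)=210 f(10,0)=252 f(10,2)=210 f(10,4)=120 f(10,6)=45 f(10,8)=10 f(10,10)=1
t=11: f(11,-5)=154 f(11,-3)=329 f(11,-1)=462 f(11,1)=462 f(11,3)=330 f(11,5)=165 f(11,7)=55 f(11,9)=11 f(11,11)=1
t=12: f(12,-6)=154 f(12,-4)=483 f(12,-2)=791 f(12,0)=924 f(12,2)=792 f(12,4)=495 f(12,6)=220 f(12,8)=66 f(12,10)=12 f(12,12)=1
t=13: f(13,-5)=637 f(13,-3)=1274 f(13,-1)=1715 f(13,1)=1716 f(13,3)=1287 f(13,5)=715 f(13,7)=286 f(13,9)=78 f(13,11)=13 f(13,13)=1
t=14: f(14,-6)=637 f(14,-4)=1911 f(14,-2)=2989 f(14,0)=3431 f(14,2)=3003 f(14,4)=2002 f(14,6)=1001 f(14,8)=364 f(14,10)=91 f(14,12)=14 f(14,14)=1
t=15: f(15,-5)=2548 f(15,-3)=4900 f(15,-1)=6420 f(15,1)=6434 f(15,3)=5005 f(15,5)=3003 f(15,7)=1365 f(15,9)=455 f(15,11)=105 f(15,13)=15 f(15,15)=1
t=16: f(16,-6)=2548 f(16,-4)=7448 f(16,-2)=11320 f(16,0)=12854 f(16,2)=11439 f(16,4)=8008 f(16,6)=4368 f(16,8)=1820 f(16,10)=560 f(16,12)=120 f(16,14)=16 f(16,16)=1
t=17: f(17,-5)=9996 f(17,-3)=18768 f(17,-1)=24174 f(17,1)=24293 f(17,3)=19447 f(17,5)=12376 f(17,7)=6188 f(17,9)=2380 f(17,11)=680 f(17,13)=136 f(17,15)=17 f(17,17)=1
t=18: f(18,-6)=9996 f(18,-4)=28764 f(18,-2)=42942 f(18,0)=48467 f(18,2)=43740 f(18,4)=31823 f(18,6)=18564 f(18,8)=8568 f(18,10)=3060 f(18,12)=816 f(18,14)=153 f(18,16)=18 f(18,18)=1
t=19: f(19,-5)=38760 f(19,-3)=71706 f(19,-1)=91409 f(19,1)=92207 f(19,3)=75563 f(19,5)=50387 f(19,7)=27132 f(19,9)=11628 f(19,11)=3876 f(19,13)=969 f(19,15)=171 f(19,17)=19 f(19,19)=1
t=20: f(20,-6)=38760 f(20,-4)=110466 f(20,-2)=163115 f(20,0)=183616 f(20,2)=167770 f(20,4)=125950 f(20,6)=77519 f(20,8)=38760 f(20,10)=15504 f(20,12)=4845 f(20,14)=1140 f(20,16)=190 f(20,18)=20 f(20,20)=1
t=21: f(21,-5)=149226 f(21,-3)=273581 f(21,-1)=346731 f(21,1)=351386 f(21,3)=293720 f(21,5)=203469 f(21,7)=116279 f(21,9)=54264 f(21,11)=20349 f(21,13)=5985 f(21,15)=1330 f(21,17)=210 f(21,19)=21 f(21,21)=1
t=22: f(22,-6)=149226 f(22,-4)=422807 f(22,-2)=620312 f(22,0)=698117 f(22,2)=645106 f(22,4)=497189 f(22,6)=319748 f(22,8)=170543 f(22,10)=74613 f(22,12)=26334 f(22,14)=7315 f(22,16)=1540 f(22,18)=231 f(22,20)=22 f(22,22)=1
t=23: f(23,-5)=572033 f(23,-3)=1043119 f(23,-1)=1318429 f(23,1)=1343223 f(23,3)=1142295 f(23,5)=816937 f(23,7)=490291 f(23,9)=245156 f(23,11)=100947 f(23,13)=33649 f(23,15)=8855 f(23,17)=1771 f(23,19)=253 f(23,21)=23 f(23,23)=1
t=24: f(24,-6)=572033 f(24,-4)=1615152 f(24,-2)=2361548 f(24,0)=2661652 f(24,2)=2485518 f(24,4)=1959232 f(24,6)=1307228 f(24,8)=735447 f(24,10)=346103 f(24,12)=134596 f(24,14)=42504 f(24,16)=10626 f(24,18)=2024 f(24,20)=276 f(24,22)=24 f(24,24)=1
t=25: f(25,-5)=2187185 f(25,-3)=3976700 f(25,-1)=5023200 f(25,1)=5147170 f(25,3)=4444750 f(25,5)=3266460 f(25,7)=2042675 f(25,9)=1081550 f(25,11)=480699 f(25,13)=177100 f(25,15)=53130 f(25,17)=12650 f(25,19)=2300 f(25,21)=300 f(25,23)=25 f(25,25)=1
Σ_s f(25,s) = 27895895
P = 27895895/33554432 = 27895895/33554432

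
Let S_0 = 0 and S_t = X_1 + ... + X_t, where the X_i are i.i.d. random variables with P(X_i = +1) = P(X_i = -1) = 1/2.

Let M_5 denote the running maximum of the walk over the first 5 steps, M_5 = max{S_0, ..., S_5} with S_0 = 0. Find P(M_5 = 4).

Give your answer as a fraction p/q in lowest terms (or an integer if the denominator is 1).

Let M_5 = max(S_0,...,S_5). Use the reflection principle: for j ≥ 1, #{paths with M_5 ≥ j} = #{S_5 ≥ j} + #{S_5 ≥ j+1}.
By reflection, #{M_5 ≥ 4} = #{S_5 ≥ 4} + #{S_5 ≥ 5} = 1 + 1 = 2.
#{M_5 ≥ 5} = #{S_5 ≥ 5} + #{S_5 ≥ 6} = 1 + 0 = 1.
#{M_5 = 4} = 2 - 1 = 1.
P(M_5 = 4) = 1/32 = 1/32

Answer: 1/32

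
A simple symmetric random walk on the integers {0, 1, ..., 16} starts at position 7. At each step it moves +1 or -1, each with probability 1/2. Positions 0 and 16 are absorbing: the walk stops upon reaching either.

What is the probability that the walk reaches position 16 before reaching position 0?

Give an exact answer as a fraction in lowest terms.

Answer: 7/16

Derivation:
Symmetric walk (p = 1/2): the harmonic-function argument gives P(hit 16 before 0 | start at 7) = a/N.
P = 7/16 = 7/16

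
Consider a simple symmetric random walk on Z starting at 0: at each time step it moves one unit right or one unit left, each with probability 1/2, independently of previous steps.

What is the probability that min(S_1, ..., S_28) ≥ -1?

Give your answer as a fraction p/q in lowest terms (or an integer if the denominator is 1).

Answer: 9694845/33554432

Derivation:
Let f(t,s) = #length-t paths at position s with S_1..S_t all ≥ -1.
f(t,s) = f(t-1,s-1) + f(t-1,s+1) for s ≥ -1; f(t,s) = 0 for s < -1.
t=0: f(0,0)=1
t=1: f(1,-1)=1 f(1,1)=1
t=2: f(2,0)=2 f(2,2)=1
t=3: f(3,-1)=2 f(3,1)=3 f(3,3)=1
t=4: f(4,0)=5 f(4,2)=4 f(4,4)=1
t=5: f(5,-1)=5 f(5,1)=9 f(5,3)=5 f(5,5)=1
t=6: f(6,0)=14 f(6,2)=14 f(6,4)=6 f(6,6)=1
t=7: f(7,-1)=14 f(7,1)=28 f(7,3)=20 f(7,5)=7 f(7,7)=1
t=8: f(8,0)=42 f(8,2)=48 f(8,4)=27 f(8,6)=8 f(8,8)=1
t=9: f(9,-1)=42 f(9,1)=90 f(9,3)=75 f(9,5)=35 f(9,7)=9 f(9,9)=1
t=10: f(10,0)=132 f(10,2)=165 f(10,4)=110 f(10,6)=44 f(10,8)=10 f(10,10)=1
t=11: f(11,-1)=132 f(11,1)=297 f(11,3)=275 f(11,5)=154 f(11,7)=54 f(11,9)=11 f(11,11)=1
t=12: f(12,0)=429 f(12,2)=572 f(12,4)=429 f(12,6)=208 f(12,8)=65 f(12,10)=12 f(12,12)=1
t=13: f(13,-1)=429 f(13,1)=1001 f(13,3)=1001 f(13,5)=637 f(13,7)=273 f(13,9)=77 f(13,11)=13 f(13,13)=1
t=14: f(14,0)=1430 f(14,2)=2002 f(14,4)=1638 f(14,6)=910 f(14,8)=350 f(14,10)=90 f(14,12)=14 f(14,14)=1
t=15: f(15,-1)=1430 f(15,1)=3432 f(15,3)=3640 f(15,5)=2548 f(15,7)=1260 f(15,9)=440 f(15,11)=104 f(15,13)=15 f(15,15)=1
t=16: f(16,0)=4862 f(16,2)=7072 f(16,4)=6188 f(16,6)=3808 f(16,8)=1700 f(16,10)=544 f(16,12)=119 f(16,14)=16 f(16,16)=1
t=17: f(17,-1)=4862 f(17,1)=11934 f(17,3)=13260 f(17,5)=9996 f(17,7)=5508 f(17,9)=2244 f(17,11)=663 f(17,13)=135 f(17,15)=17 f(17,17)=1
t=18: f(18,0)=16796 f(18,2)=25194 f(18,4)=23256 f(18,6)=15504 f(18,8)=7752 f(18,10)=2907 f(18,12)=798 f(18,14)=152 f(18,16)=18 f(18,18)=1
t=19: f(19,-1)=16796 f(19,1)=41990 f(19,3)=48450 f(19,5)=38760 f(19,7)=23256 f(19,9)=10659 f(19,11)=3705 f(19,13)=950 f(19,15)=170 f(19,17)=19 f(19,19)=1
t=20: f(20,0)=58786 f(20,2)=90440 f(20,4)=87210 f(20,6)=62016 f(20,8)=33915 f(20,10)=14364 f(20,12)=4655 f(20,14)=1120 f(20,16)=189 f(20,18)=20 f(20,20)=1
t=21: f(21,-1)=58786 f(21,1)=149226 f(21,3)=177650 f(21,5)=149226 f(21,7)=95931 f(21,9)=48279 f(21,11)=19019 f(21,13)=5775 f(21,15)=1309 f(21,17)=209 f(21,19)=21 f(21,21)=1
t=22: f(22,0)=208012 f(22,2)=326876 f(22,4)=326876 f(22,6)=245157 f(22,8)=144210 f(22,10)=67298 f(22,12)=24794 f(22,14)=7084 f(22,16)=1518 f(22,18)=230 f(22,20)=22 f(22,22)=1
t=23: f(23,-1)=208012 f(23,1)=534888 f(23,3)=653752 f(23,5)=572033 f(23,7)=389367 f(23,9)=211508 f(23,11)=92092 f(23,13)=31878 f(23,15)=8602 f(23,17)=1748 f(23,19)=252 f(23,21)=23 f(23,23)=1
t=24: f(24,0)=742900 f(24,2)=1188640 f(24,4)=1225785 f(24,6)=961400 f(24,8)=600875 f(24,10)=303600 f(24,12)=123970 f(24,14)=40480 f(24,16)=10350 f(24,18)=2000 f(24,20)=275 f(24,22)=24 f(24,24)=1
t=25: f(25,-1)=742900 f(25,1)=1931540 f(25,3)=2414425 f(25,5)=2187185 f(25,7)=1562275 f(25,9)=904475 f(25,11)=427570 f(25,13)=164450 f(25,15)=50830 f(25,17)=12350 f(25,19)=2275 f(25,21)=299 f(25,23)=25 f(25,25)=1
t=26: f(26,0)=2674440 f(26,2)=4345965 f(26,4)=4601610 f(26,6)=3749460 f(26,8)=2466750 f(26,10)=1332045 f(26,12)=592020 f(26,14)=215280 f(26,16)=63180 f(26,18)=14625 f(26,20)=2574 f(26,22)=324 f(26,24)=26 f(26,26)=1
t=27: f(27,-1)=2674440 f(27,1)=7020405 f(27,3)=8947575 f(27,5)=8351070 f(27,7)=6216210 f(27,9)=3798795 f(27,11)=1924065 f(27,13)=807300 f(27,15)=278460 f(27,17)=77805 f(27,19)=17199 f(27,21)=2898 f(27,23)=350 f(27,25)=27 f(27,27)=1
t=28: f(28,0)=9694845 f(28,2)=15967980 f(28,4)=17298645 f(28,6)=14567280 f(28,8)=10015005 f(28,10)=5722860 f(28,12)=2731365 f(28,14)=1085760 f(28,16)=356265 f(28,18)=95004 f(28,20)=20097 f(28,22)=3248 f(28,24)=377 f(28,26)=28 f(28,28)=1
Σ_s f(28,s) = 77558760
P = 77558760/268435456 = 9694845/33554432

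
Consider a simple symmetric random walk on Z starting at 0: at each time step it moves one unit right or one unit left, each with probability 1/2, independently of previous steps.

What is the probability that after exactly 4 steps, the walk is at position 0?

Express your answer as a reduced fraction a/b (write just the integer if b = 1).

To return to 0 after 4 steps: need exactly 2 steps of +1 and 2 of -1.
Favorable paths: C(4,2) = 6
Total paths: 2^4 = 16
P = 6/16 = 3/8

Answer: 3/8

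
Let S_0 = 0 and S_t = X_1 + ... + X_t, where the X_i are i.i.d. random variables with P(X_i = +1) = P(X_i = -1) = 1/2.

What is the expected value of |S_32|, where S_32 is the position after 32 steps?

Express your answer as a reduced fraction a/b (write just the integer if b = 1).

S_32 takes values m ≡ 0 (mod 2) with |m| ≤ 32; P(S_32=m) = C(32,(32+m)/2)/2^32.
Total paths: 2^32 = 4294967296
Distribution: P(S=-32)=1/4294967296, P(S=-30)=32/4294967296, P(S=-28)=496/4294967296, P(S=-26)=4960/4294967296, P(S=-24)=35960/4294967296, P(S=-22)=201376/4294967296, P(S=-20)=906192/4294967296, P(S=-18)=3365856/4294967296, P(S=-16)=10518300/4294967296, P(S=-14)=28048800/4294967296, P(S=-12)=64512240/4294967296, P(S=-10)=129024480/4294967296, P(S=-8)=225792840/4294967296, P(S=-6)=347373600/4294967296, P(S=-4)=471435600/4294967296, P(S=-2)=565722720/4294967296, P(S=0)=601080390/4294967296, P(S=2)=565722720/4294967296, P(S=4)=471435600/4294967296, P(S=6)=347373600/4294967296, P(S=8)=225792840/4294967296, P(S=10)=129024480/4294967296, P(S=12)=64512240/4294967296, P(S=14)=28048800/4294967296, P(S=16)=10518300/4294967296, P(S=18)=3365856/4294967296, P(S=20)=906192/4294967296, P(S=22)=201376/4294967296, P(S=24)=35960/4294967296, P(S=26)=4960/4294967296, P(S=28)=496/4294967296, P(S=30)=32/4294967296, P(S=32)=1/4294967296
E[|S_32|] = Σ_m |m|·P(S_32=m) = 19234572480/4294967296 = 300540195/67108864

Answer: 300540195/67108864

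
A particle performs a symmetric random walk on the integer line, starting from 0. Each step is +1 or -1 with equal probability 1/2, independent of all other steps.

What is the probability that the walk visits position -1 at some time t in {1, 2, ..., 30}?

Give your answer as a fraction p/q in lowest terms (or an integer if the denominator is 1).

Count via complement. Let g(t,s) = #length-t paths at position s with S_1..S_t all ≠ -1.
g(t,s) = g(t-1,s-1) + g(t-1,s+1) for s ≠ -1; g(t,-1) = 0.
t=0: g(0,0)=1
t=1: g(1,1)=1
t=2: g(2,0)=1 g(2,2)=1
t=3: g(3,1)=2 g(3,3)=1
t=4: g(4,0)=2 g(4,2)=3 g(4,4)=1
t=5: g(5,1)=5 g(5,3)=4 g(5,5)=1
t=6: g(6,0)=5 g(6,2)=9 g(6,4)=5 g(6,6)=1
t=7: g(7,1)=14 g(7,3)=14 g(7,5)=6 g(7,7)=1
t=8: g(8,0)=14 g(8,2)=28 g(8,4)=20 g(8,6)=7 g(8,8)=1
t=9: g(9,1)=42 g(9,3)=48 g(9,5)=27 g(9,7)=8 g(9,9)=1
t=10: g(10,0)=42 g(10,2)=90 g(10,4)=75 g(10,6)=35 g(10,8)=9 g(10,10)=1
t=11: g(11,1)=132 g(11,3)=165 g(11,5)=110 g(11,7)=44 g(11,9)=10 g(11,11)=1
t=12: g(12,0)=132 g(12,2)=297 g(12,4)=275 g(12,6)=154 g(12,8)=54 g(12,10)=11 g(12,12)=1
t=13: g(13,1)=429 g(13,3)=572 g(13,5)=429 g(13,7)=208 g(13,9)=65 g(13,11)=12 g(13,13)=1
t=14: g(14,0)=429 g(14,2)=1001 g(14,4)=1001 g(14,6)=637 g(14,8)=273 g(14,10)=77 g(14,12)=13 g(14,14)=1
t=15: g(15,1)=1430 g(15,3)=2002 g(15,5)=1638 g(15,7)=910 g(15,9)=350 g(15,11)=90 g(15,13)=14 g(15,15)=1
t=16: g(16,0)=1430 g(16,2)=3432 g(16,4)=3640 g(16,6)=2548 g(16,8)=1260 g(16,10)=440 g(16,12)=104 g(16,14)=15 g(16,16)=1
t=17: g(17,1)=4862 g(17,3)=7072 g(17,5)=6188 g(17,7)=3808 g(17,9)=1700 g(17,11)=544 g(17,13)=119 g(17,15)=16 g(17,17)=1
t=18: g(18,0)=4862 g(18,2)=11934 g(18,4)=13260 g(18,6)=9996 g(18,8)=5508 g(18,10)=2244 g(18,12)=663 g(18,14)=135 g(18,16)=17 g(18,18)=1
t=19: g(19,1)=16796 g(19,3)=25194 g(19,5)=23256 g(19,7)=15504 g(19,9)=7752 g(19,11)=2907 g(19,13)=798 g(19,15)=152 g(19,17)=18 g(19,19)=1
t=20: g(20,0)=16796 g(20,2)=41990 g(20,4)=48450 g(20,6)=38760 g(20,8)=23256 g(20,10)=10659 g(20,12)=3705 g(20,14)=950 g(20,16)=170 g(20,18)=19 g(20,20)=1
t=21: g(21,1)=58786 g(21,3)=90440 g(21,5)=87210 g(21,7)=62016 g(21,9)=33915 g(21,11)=14364 g(21,13)=4655 g(21,15)=1120 g(21,17)=189 g(21,19)=20 g(21,21)=1
t=22: g(22,0)=58786 g(22,2)=149226 g(22,4)=177650 g(22,6)=149226 g(22,8)=95931 g(22,10)=48279 g(22,12)=19019 g(22,14)=5775 g(22,16)=1309 g(22,18)=209 g(22,20)=21 g(22,22)=1
t=23: g(23,1)=208012 g(23,3)=326876 g(23,5)=326876 g(23,7)=245157 g(23,9)=144210 g(23,11)=67298 g(23,13)=24794 g(23,15)=7084 g(23,17)=1518 g(23,19)=230 g(23,21)=22 g(23,23)=1
t=24: g(24,0)=208012 g(24,2)=534888 g(24,4)=653752 g(24,6)=572033 g(24,8)=389367 g(24,10)=211508 g(24,12)=92092 g(24,14)=31878 g(24,16)=8602 g(24,18)=1748 g(24,20)=252 g(24,22)=23 g(24,24)=1
t=25: g(25,1)=742900 g(25,3)=1188640 g(25,5)=1225785 g(25,7)=961400 g(25,9)=600875 g(25,11)=303600 g(25,13)=123970 g(25,15)=40480 g(25,17)=10350 g(25,19)=2000 g(25,21)=275 g(25,23)=24 g(25,25)=1
t=26: g(26,0)=742900 g(26,2)=1931540 g(26,4)=2414425 g(26,6)=2187185 g(26,8)=1562275 g(26,10)=904475 g(26,12)=427570 g(26,14)=164450 g(26,16)=50830 g(26,18)=12350 g(26,20)=2275 g(26,22)=299 g(26,24)=25 g(26,26)=1
t=27: g(27,1)=2674440 g(27,3)=4345965 g(27,5)=4601610 g(27,7)=3749460 g(27,9)=2466750 g(27,11)=1332045 g(27,13)=592020 g(27,15)=215280 g(27,17)=63180 g(27,19)=14625 g(27,21)=2574 g(27,23)=324 g(27,25)=26 g(27,27)=1
t=28: g(28,0)=2674440 g(28,2)=7020405 g(28,4)=8947575 g(28,6)=8351070 g(28,8)=6216210 g(28,10)=3798795 g(28,12)=1924065 g(28,14)=807300 g(28,16)=278460 g(28,18)=77805 g(28,20)=17199 g(28,22)=2898 g(28,24)=350 g(28,26)=27 g(28,28)=1
t=29: g(29,1)=9694845 g(29,3)=15967980 g(29,5)=17298645 g(29,7)=14567280 g(29,9)=10015005 g(29,11)=5722860 g(29,13)=2731365 g(29,15)=1085760 g(29,17)=356265 g(29,19)=95004 g(29,21)=20097 g(29,23)=3248 g(29,25)=377 g(29,27)=28 g(29,29)=1
t=30: g(30,0)=9694845 g(30,2)=25662825 g(30,4)=33266625 g(30,6)=31865925 g(30,8)=24582285 g(30,10)=15737865 g(30,12)=8454225 g(30,14)=3817125 g(30,16)=1442025 g(30,18)=451269 g(30,20)=115101 g(30,22)=23345 g(30,24)=3625 g(30,26)=405 g(30,28)=29 g(30,30)=1
Paths never hitting -1: Σ_s g(30,s) = 155117520
Paths hitting -1: 2^30 - 155117520 = 918624304
P = 918624304/1073741824 = 57414019/67108864

Answer: 57414019/67108864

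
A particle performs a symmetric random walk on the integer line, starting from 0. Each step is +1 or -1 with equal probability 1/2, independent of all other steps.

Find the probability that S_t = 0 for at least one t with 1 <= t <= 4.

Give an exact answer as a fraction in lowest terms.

Answer: 5/8

Derivation:
Count via complement. Let g(t,s) = #length-t paths at position s with S_1..S_t all ≠ 0.
g(t,s) = g(t-1,s-1) + g(t-1,s+1) for s ≠ 0; g(t,0) = 0.
t=0: g(0,0)=1
t=1: g(1,-1)=1 g(1,1)=1
t=2: g(2,-2)=1 g(2,2)=1
t=3: g(3,-3)=1 g(3,-1)=1 g(3,1)=1 g(3,3)=1
t=4: g(4,-4)=1 g(4,-2)=2 g(4,2)=2 g(4,4)=1
Paths never hitting 0: Σ_s g(4,s) = 6
Paths hitting 0: 2^4 - 6 = 10
P = 10/16 = 5/8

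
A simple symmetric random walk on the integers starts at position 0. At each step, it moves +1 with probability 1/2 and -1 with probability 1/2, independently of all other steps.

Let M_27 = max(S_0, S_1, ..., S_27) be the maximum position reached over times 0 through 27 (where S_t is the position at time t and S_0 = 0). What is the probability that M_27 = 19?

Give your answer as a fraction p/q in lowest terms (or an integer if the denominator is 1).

Let M_27 = max(S_0,...,S_27). Use the reflection principle: for j ≥ 1, #{paths with M_27 ≥ j} = #{S_27 ≥ j} + #{S_27 ≥ j+1}.
By reflection, #{M_27 ≥ 19} = #{S_27 ≥ 19} + #{S_27 ≥ 20} = 20854 + 3304 = 24158.
#{M_27 ≥ 20} = #{S_27 ≥ 20} + #{S_27 ≥ 21} = 3304 + 3304 = 6608.
#{M_27 = 19} = 24158 - 6608 = 17550.
P(M_27 = 19) = 17550/134217728 = 8775/67108864

Answer: 8775/67108864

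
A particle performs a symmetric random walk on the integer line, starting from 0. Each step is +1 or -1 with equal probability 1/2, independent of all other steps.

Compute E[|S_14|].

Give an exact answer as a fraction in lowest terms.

Answer: 3003/1024

Derivation:
S_14 takes values m ≡ 0 (mod 2) with |m| ≤ 14; P(S_14=m) = C(14,(14+m)/2)/2^14.
Total paths: 2^14 = 16384
Distribution: P(S=-14)=1/16384, P(S=-12)=14/16384, P(S=-10)=91/16384, P(S=-8)=364/16384, P(S=-6)=1001/16384, P(S=-4)=2002/16384, P(S=-2)=3003/16384, P(S=0)=3432/16384, P(S=2)=3003/16384, P(S=4)=2002/16384, P(S=6)=1001/16384, P(S=8)=364/16384, P(S=10)=91/16384, P(S=12)=14/16384, P(S=14)=1/16384
E[|S_14|] = Σ_m |m|·P(S_14=m) = 48048/16384 = 3003/1024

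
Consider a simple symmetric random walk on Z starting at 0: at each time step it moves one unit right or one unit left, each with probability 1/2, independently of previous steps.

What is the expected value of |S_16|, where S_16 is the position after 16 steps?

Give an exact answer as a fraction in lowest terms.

Answer: 6435/2048

Derivation:
S_16 takes values m ≡ 0 (mod 2) with |m| ≤ 16; P(S_16=m) = C(16,(16+m)/2)/2^16.
Total paths: 2^16 = 65536
Distribution: P(S=-16)=1/65536, P(S=-14)=16/65536, P(S=-12)=120/65536, P(S=-10)=560/65536, P(S=-8)=1820/65536, P(S=-6)=4368/65536, P(S=-4)=8008/65536, P(S=-2)=11440/65536, P(S=0)=12870/65536, P(S=2)=11440/65536, P(S=4)=8008/65536, P(S=6)=4368/65536, P(S=8)=1820/65536, P(S=10)=560/65536, P(S=12)=120/65536, P(S=14)=16/65536, P(S=16)=1/65536
E[|S_16|] = Σ_m |m|·P(S_16=m) = 205920/65536 = 6435/2048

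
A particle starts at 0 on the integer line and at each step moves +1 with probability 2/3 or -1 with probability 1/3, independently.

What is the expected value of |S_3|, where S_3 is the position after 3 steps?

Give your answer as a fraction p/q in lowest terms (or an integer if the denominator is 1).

S_3 takes values m ≡ 1 (mod 2) with |m| ≤ 3; P(S_3=m) = C(3,(3+m)/2) · (2/3)^((3+m)/2) · (1/3)^((3-m)/2).
Distribution: P(S=-3)=1/27, P(S=-1)=2/9, P(S=1)=4/9, P(S=3)=8/27
E[|S_3|] = Σ_m |m|·P(S_3=m) = 5/3

Answer: 5/3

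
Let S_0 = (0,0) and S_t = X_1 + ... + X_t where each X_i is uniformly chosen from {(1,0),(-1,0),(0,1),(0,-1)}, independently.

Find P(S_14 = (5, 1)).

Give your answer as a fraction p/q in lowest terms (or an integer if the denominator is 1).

Let h be the number of horizontal steps (so 14-h are vertical). To end at (5,1) need (h+5)/2 right-steps and ((14-h)+1)/2 up-steps.
Sum over h with 5 ≤ h ≤ 13, h ≡ 1 (mod 2), 14-h ≡ 1 (mod 2):
h=5: C(14,5)·C(5,5)·C(9,5) = 2002·1·126 = 252252
h=7: C(14,7)·C(7,6)·C(7,4) = 3432·7·35 = 840840
h=9: C(14,9)·C(9,7)·C(5,3) = 2002·36·10 = 720720
h=11: C(14,11)·C(11,8)·C(3,2) = 364·165·3 = 180180
h=13: C(14,13)·C(13,9)·C(1,1) = 14·715·1 = 10010
Total favorable: 2004002
Total paths: 4^14 = 268435456
P = 2004002/268435456 = 1002001/134217728

Answer: 1002001/134217728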